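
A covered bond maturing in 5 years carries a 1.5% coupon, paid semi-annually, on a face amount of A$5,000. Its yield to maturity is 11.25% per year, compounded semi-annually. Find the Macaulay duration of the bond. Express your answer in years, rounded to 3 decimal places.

Periodic yield y = 0.05625. Discount each cash flow and weight by its period:
  t   CF        PV=CF/(1+0.05625)^t    t·PV
  1        37.50        35.5030        35.5030
  2        37.50        33.6123        67.2245
  3        37.50        31.8223        95.4668
  4        37.50        30.1276       120.5104
  5        37.50        28.5232       142.6158
  6        37.50        27.0042       162.0251
  7        37.50        25.5661       178.9626
  8        37.50        24.2046       193.6366
  9        37.50        22.9156       206.2402
  10    5,037.50     2,914.3912    29,143.9115
  Σ                  3,173.6698    30,346.0964
Price P = Σ PV = 3,173.6698.
Macaulay duration = Σ(t·PV) / P = 30,346.0964 / 3,173.6698 = 9.56183 half-year periods.
In years: 9.56183 / 2 = 4.78092 years.

4.781 years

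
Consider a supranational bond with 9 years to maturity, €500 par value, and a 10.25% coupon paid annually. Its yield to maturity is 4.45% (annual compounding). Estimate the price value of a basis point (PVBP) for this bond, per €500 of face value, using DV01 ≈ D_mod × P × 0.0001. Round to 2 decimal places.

€0.46

Periodic yield y = 0.0445.
  t   CF        PV=CF/(1+0.0445)^t    t·PV
  1        51.25        49.0665        49.0665
  2        51.25        46.9761        93.9522
  3        51.25        44.9747       134.9242
  4        51.25        43.0586       172.2345
  5        51.25        41.2241       206.1207
  6        51.25        39.4678       236.8070
  7        51.25        37.7863       264.5043
  8        51.25        36.1765       289.4118
  9       551.25       372.5397     3,352.8576
  Σ                    711.2705     4,799.8789
P = 711.2705; D_Mac = 6.74832 yrs; D_mod = 6.46081 yrs.
DV01 ≈ 6.46081 × 711.2705 × 0.0001 = 0.459538.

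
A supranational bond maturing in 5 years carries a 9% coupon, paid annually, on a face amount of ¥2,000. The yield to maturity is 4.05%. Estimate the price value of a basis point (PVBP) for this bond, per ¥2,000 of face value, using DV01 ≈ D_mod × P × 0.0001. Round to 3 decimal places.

Periodic yield y = 0.0405.
  t   CF        PV=CF/(1+0.0405)^t    t·PV
  1       180.00       172.9938       172.9938
  2       180.00       166.2602       332.5204
  3       180.00       159.7888       479.3663
  4       180.00       153.5692       614.2769
  5     2,180.00     1,787.5001     8,937.5004
  Σ                  2,440.1120    10,536.6578
P = 2,440.1120; D_Mac = 4.31810 yrs; D_mod = 4.15003 yrs.
DV01 ≈ 4.15003 × 2,440.1120 × 0.0001 = 1.012653.

¥1.013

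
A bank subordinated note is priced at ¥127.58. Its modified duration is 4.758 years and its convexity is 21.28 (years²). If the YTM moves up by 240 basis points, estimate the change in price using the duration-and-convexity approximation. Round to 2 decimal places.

-¥13.79

Duration effect: -D_mod·Δy = -4.758 × (+0.024) = -0.114192
Convexity effect: ½·C·(Δy)² = 0.5 × 21.28 × (0.024)² = +0.00612864
ΔP/P ≈ -0.114192 + 0.00612864 = -0.10806336
ΔP ≈ 127.58 × (-0.10806336) = -13.7867234688.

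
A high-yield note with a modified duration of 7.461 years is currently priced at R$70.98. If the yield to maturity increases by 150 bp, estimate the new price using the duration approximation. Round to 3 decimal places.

Duration approximation: ΔP/P ≈ -D_mod · Δy = -7.461 × (+0.015) = -0.111915.
New price ≈ 70.98 × (1 - 0.111915) = 63.0362733.

R$63.036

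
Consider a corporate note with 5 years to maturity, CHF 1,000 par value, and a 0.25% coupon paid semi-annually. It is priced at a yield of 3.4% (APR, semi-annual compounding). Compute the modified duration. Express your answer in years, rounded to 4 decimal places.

Periodic yield y = 0.017. First find Macaulay duration:
  t   CF        PV=CF/(1+0.017)^t    t·PV
  1         1.25         1.2291         1.2291
  2         1.25         1.2086         2.4171
  3         1.25         1.1884         3.5651
  4         1.25         1.1685         4.6740
  5         1.25         1.1490         5.7448
  6         1.25         1.1298         6.7785
  7         1.25         1.1109         7.7761
  8         1.25         1.0923         8.7384
  9         1.25         1.0740         9.6664
  10    1,001.25       845.9272     8,459.2722
  Σ                    856.2777     8,509.8617
P = 856.2777; Macaulay duration = 8,509.8617 / 856.2777 = 9.93820 half-year periods = 4.96910 years.
Modified duration = D_Mac / (1 + y) = 4.96910 / 1.017 = 4.88604 years.

4.8860 years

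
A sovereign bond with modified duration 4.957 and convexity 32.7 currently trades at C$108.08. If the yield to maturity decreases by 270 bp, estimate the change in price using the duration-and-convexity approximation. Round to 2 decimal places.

Duration effect: -D_mod·Δy = -4.957 × (-0.027) = +0.133839
Convexity effect: ½·C·(Δy)² = 0.5 × 32.7 × (-0.027)² = +0.01191915
ΔP/P ≈ +0.133839 + 0.01191915 = +0.14575815
ΔP ≈ 108.08 × (+0.14575815) = +15.753540852.

+C$15.75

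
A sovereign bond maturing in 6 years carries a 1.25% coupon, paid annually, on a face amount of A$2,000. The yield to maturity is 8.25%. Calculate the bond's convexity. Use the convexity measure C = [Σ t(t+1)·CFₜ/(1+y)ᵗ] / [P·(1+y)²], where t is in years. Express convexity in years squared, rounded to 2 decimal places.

34.03

With y = 0.0825:
  t   CF        PV=CF/(1+0.0825)^t    t·PV        t(t+1)·PV
  1        25.00        23.0947        23.0947          46.1894
  2        25.00        21.3346        42.6692         128.0075
  3        25.00        19.7086        59.1259         236.5035
  4        25.00        18.2066        72.8263         364.1316
  5        25.00        16.8190        84.0951         504.5704
  6     2,025.00     1,258.5127     7,551.0761      52,857.5328
  Σ                  1,357.6762     7,832.8872      54,136.9351
P = 1,357.6762.
Convexity = Σ t(t+1)·PV / [P·(1+y)²] = 54,136.9351 / (1,357.6762 × 1.171806) = 34.02841.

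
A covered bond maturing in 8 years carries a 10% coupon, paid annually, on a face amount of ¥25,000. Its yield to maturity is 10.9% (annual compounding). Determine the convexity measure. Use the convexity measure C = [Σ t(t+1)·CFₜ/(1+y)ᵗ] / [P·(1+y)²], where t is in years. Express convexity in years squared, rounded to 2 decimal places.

37.73

With y = 0.109:
  t   CF        PV=CF/(1+0.109)^t    t·PV        t(t+1)·PV
  1     2,500.00     2,254.2831     2,254.2831       4,508.5663
  2     2,500.00     2,032.7170     4,065.4340      12,196.3019
  3     2,500.00     1,832.9279     5,498.7836      21,995.1342
  4     2,500.00     1,652.7753     6,611.1014      33,055.5068
  5     2,500.00     1,490.3294     7,451.6472      44,709.8829
  6     2,500.00     1,343.8498     8,063.0988      56,441.6917
  7     2,500.00     1,211.7672     8,482.3703      67,858.9621
  8    27,500.00    12,019.3318    96,154.6545     865,391.8903
  Σ                 23,837.9815   138,581.3727   1,106,157.9362
P = 23,837.9815.
Convexity = Σ t(t+1)·PV / [P·(1+y)²] = 1,106,157.9362 / (23,837.9815 × 1.229881) = 37.72981.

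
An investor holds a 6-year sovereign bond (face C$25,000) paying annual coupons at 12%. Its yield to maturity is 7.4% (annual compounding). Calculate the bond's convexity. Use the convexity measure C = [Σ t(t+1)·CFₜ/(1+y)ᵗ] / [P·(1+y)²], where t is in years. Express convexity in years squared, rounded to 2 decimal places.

With y = 0.074:
  t   CF        PV=CF/(1+0.074)^t    t·PV        t(t+1)·PV
  1     3,000.00     2,793.2961     2,793.2961       5,586.5922
  2     3,000.00     2,600.8343     5,201.6687      15,605.0061
  3     3,000.00     2,421.6335     7,264.9004      29,059.6016
  4     3,000.00     2,254.7798     9,019.1191      45,095.5954
  5     3,000.00     2,099.4225    10,497.1125      62,982.6751
  6    28,000.00    18,244.5159   109,467.0951     766,269.6658
  Σ                 30,414.4820   144,243.1919     924,599.1362
P = 30,414.4820.
Convexity = Σ t(t+1)·PV / [P·(1+y)²] = 924,599.1362 / (30,414.4820 × 1.153476) = 26.35509.

26.36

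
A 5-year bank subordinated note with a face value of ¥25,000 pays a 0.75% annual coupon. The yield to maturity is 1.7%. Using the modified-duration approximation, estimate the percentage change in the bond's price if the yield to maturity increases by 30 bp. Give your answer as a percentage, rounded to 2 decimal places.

Periodic yield y = 0.017. Modified duration first:
  t   CF        PV=CF/(1+0.017)^t    t·PV
  1       187.50       184.3658       184.3658
  2       187.50       181.2840       362.5679
  3       187.50       178.2536       534.7609
  4       187.50       175.2740       701.0959
  5    25,187.50    23,151.5621   115,757.8104
  Σ                 23,870.7394   117,540.6009
P = 23,870.7394; D_Mac = 4.92405 yrs; D_mod = 4.92405/(1+0.017) = 4.84174 yrs.
ΔP/P ≈ -D_mod · Δy = -4.84174 × (+0.003) = -0.014525 = -1.4525%.

-1.45%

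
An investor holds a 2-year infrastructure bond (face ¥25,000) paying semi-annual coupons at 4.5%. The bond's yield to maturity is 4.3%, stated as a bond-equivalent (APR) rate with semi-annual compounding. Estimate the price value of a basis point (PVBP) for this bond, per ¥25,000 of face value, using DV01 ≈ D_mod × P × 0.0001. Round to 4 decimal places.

¥4.7539

Periodic yield y = 0.0215.
  t   CF        PV=CF/(1+0.0215)^t    t·PV
  1       562.50       550.6608       550.6608
  2       562.50       539.0708     1,078.1415
  3       562.50       527.7247     1,583.1741
  4    25,562.50    23,477.3915    93,909.5659
  Σ                 25,094.8477    97,121.5423
P = 25,094.8477; D_Mac = 3.87018 half-year periods = 1.93509 yrs; D_mod = 1.89436 yrs.
DV01 ≈ 1.89436 × 25,094.8477 × 0.0001 = 4.753869.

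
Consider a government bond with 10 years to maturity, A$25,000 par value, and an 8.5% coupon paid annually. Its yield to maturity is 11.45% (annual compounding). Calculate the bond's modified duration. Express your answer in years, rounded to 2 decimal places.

6.12 years

Periodic yield y = 0.1145. First find Macaulay duration:
  t   CF        PV=CF/(1+0.1145)^t    t·PV
  1     2,125.00     1,906.6846     1,906.6846
  2     2,125.00     1,710.7982     3,421.5964
  3     2,125.00     1,535.0365     4,605.1096
  4     2,125.00     1,377.3320     5,509.3281
  5     2,125.00     1,235.8295     6,179.1477
  6     2,125.00     1,108.8645     6,653.1873
  7     2,125.00       994.9435     6,964.6046
  8     2,125.00       892.7263     7,141.8108
  9     2,125.00       801.0106     7,209.0957
  10   27,125.00     9,174.2172    91,742.1722
  Σ                 20,737.4432   141,332.7369
P = 20,737.4432; Macaulay duration = 141,332.7369 / 20,737.4432 = 6.81534 years.
Modified duration = D_Mac / (1 + y) = 6.81534 / 1.1145 = 6.11516 years.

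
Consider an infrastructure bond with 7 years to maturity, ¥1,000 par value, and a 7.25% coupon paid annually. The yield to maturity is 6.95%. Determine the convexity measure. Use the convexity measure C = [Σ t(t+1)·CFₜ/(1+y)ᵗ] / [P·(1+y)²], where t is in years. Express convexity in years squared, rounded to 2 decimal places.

37.38

With y = 0.0695:
  t   CF        PV=CF/(1+0.0695)^t    t·PV        t(t+1)·PV
  1        72.50        67.7887        67.7887         135.5774
  2        72.50        63.3835       126.7671         380.3012
  3        72.50        59.2646       177.7939         711.1757
  4        72.50        55.4134       221.6536       1,108.2681
  5        72.50        51.8124       259.0622       1,554.3733
  6        72.50        48.4455       290.6729       2,034.7102
  7     1,072.50       670.0879     4,690.6153      37,524.9226
  Σ                  1,016.1961     5,834.3537      43,449.3285
P = 1,016.1961.
Convexity = Σ t(t+1)·PV / [P·(1+y)²] = 43,449.3285 / (1,016.1961 × 1.143830) = 37.38040.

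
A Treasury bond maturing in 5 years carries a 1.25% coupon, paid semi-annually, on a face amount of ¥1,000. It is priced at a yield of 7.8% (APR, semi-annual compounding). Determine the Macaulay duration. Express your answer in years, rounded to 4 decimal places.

4.8327 years

Periodic yield y = 0.039. Discount each cash flow and weight by its period:
  t   CF        PV=CF/(1+0.039)^t    t·PV
  1         6.25         6.0154         6.0154
  2         6.25         5.7896        11.5792
  3         6.25         5.5723        16.7169
  4         6.25         5.3631        21.4525
  5         6.25         5.1618        25.8091
  6         6.25         4.9681        29.8084
  7         6.25         4.7816        33.4710
  8         6.25         4.6021        36.8168
  9         6.25         4.4294        39.8642
  10    1,006.25       686.3576     6,863.5755
  Σ                    733.0409     7,085.1089
Price P = Σ PV = 733.0409.
Macaulay duration = Σ(t·PV) / P = 7,085.1089 / 733.0409 = 9.66537 half-year periods.
In years: 9.66537 / 2 = 4.83268 years.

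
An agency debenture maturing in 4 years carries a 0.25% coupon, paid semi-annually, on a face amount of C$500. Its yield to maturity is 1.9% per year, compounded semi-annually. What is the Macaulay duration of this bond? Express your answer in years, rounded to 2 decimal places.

Periodic yield y = 0.0095. Discount each cash flow and weight by its period:
  t   CF        PV=CF/(1+0.0095)^t    t·PV
  1        0.625         0.6191         0.6191
  2        0.625         0.6133         1.2266
  3        0.625         0.6075         1.8226
  4        0.625         0.6018         2.4072
  5        0.625         0.5961         2.9807
  6        0.625         0.5905         3.5432
  7        0.625         0.5850         4.0948
  8      500.625       464.1538     3,713.2307
  Σ                    468.3672     3,729.9249
Price P = Σ PV = 468.3672.
Macaulay duration = Σ(t·PV) / P = 3,729.9249 / 468.3672 = 7.96368 half-year periods.
In years: 7.96368 / 2 = 3.98184 years.

3.98 years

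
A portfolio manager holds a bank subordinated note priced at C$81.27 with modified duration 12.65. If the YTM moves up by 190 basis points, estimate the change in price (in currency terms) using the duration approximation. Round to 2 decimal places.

Duration approximation: ΔP/P ≈ -D_mod · Δy = -12.65 × (+0.019) = -0.240350.
ΔP ≈ 81.27 × (-0.240350) = -19.5332445.

-C$19.53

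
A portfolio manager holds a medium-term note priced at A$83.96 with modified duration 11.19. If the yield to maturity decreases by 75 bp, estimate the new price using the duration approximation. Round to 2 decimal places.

Duration approximation: ΔP/P ≈ -D_mod · Δy = -11.19 × (-0.0075) = +0.083925.
New price ≈ 83.96 × (1 + 0.083925) = 91.006343.

A$91.01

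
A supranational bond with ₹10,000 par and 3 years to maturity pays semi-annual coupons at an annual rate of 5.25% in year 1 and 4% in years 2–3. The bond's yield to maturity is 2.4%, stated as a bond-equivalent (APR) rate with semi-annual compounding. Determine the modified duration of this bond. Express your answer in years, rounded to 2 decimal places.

2.80 years

Periodic yield y = 0.012. First find Macaulay duration:
  t   CF        PV=CF/(1+0.012)^t    t·PV
  1       262.50       259.3874       259.3874
  2       262.50       256.3116       512.6232
  3       200.00       192.9694       578.9082
  4       200.00       190.6812       762.7249
  5       200.00       188.4202       942.1009
  6    10,200.00     9,495.4838    56,972.9027
  Σ                 10,583.2536    60,028.6474
P = 10,583.2536; Macaulay duration = 60,028.6474 / 10,583.2536 = 5.67204 half-year periods = 2.83602 years.
Modified duration = D_Mac / (1 + y) = 2.83602 / 1.012 = 2.80239 years.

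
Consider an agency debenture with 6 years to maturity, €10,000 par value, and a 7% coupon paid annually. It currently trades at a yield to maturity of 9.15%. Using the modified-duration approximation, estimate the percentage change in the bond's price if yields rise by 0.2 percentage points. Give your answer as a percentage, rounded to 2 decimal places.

Periodic yield y = 0.0915. Modified duration first:
  t   CF        PV=CF/(1+0.0915)^t    t·PV
  1       700.00       641.3193       641.3193
  2       700.00       587.5578     1,175.1155
  3       700.00       538.3030     1,614.9091
  4       700.00       493.1773     1,972.7092
  5       700.00       451.8344     2,259.1722
  6    10,700.00     6,327.6338    37,965.8028
  Σ                  9,039.8256    45,629.0281
P = 9,039.8256; D_Mac = 5.04756 yrs; D_mod = 5.04756/(1+0.0915) = 4.62442 yrs.
ΔP/P ≈ -D_mod · Δy = -4.62442 × (+0.002) = -0.009249 = -0.9249%.

-0.92%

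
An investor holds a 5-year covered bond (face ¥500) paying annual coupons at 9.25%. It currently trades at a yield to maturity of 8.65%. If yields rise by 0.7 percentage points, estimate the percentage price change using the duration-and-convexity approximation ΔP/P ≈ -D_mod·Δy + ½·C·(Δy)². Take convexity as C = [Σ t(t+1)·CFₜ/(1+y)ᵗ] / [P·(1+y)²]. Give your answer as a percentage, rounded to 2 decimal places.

With y = 0.0865:
  t   CF        PV=CF/(1+0.0865)^t    t·PV        t(t+1)·PV
  1        46.25        42.5679        42.5679          85.1358
  2        46.25        39.1789        78.3578         235.0734
  3        46.25        36.0597       108.1792         432.7168
  4        46.25        33.1889       132.7556         663.7779
  5       546.25       360.7803     1,803.9014      10,823.4085
  Σ                    511.7757     2,165.7619      12,240.1125
P = 511.7757; D_Mac = 4.23186 yrs; D_mod = 3.89494 yrs; C = 20.26032.
Duration effect: -3.89494 × (+0.007) = -0.027265
Convexity effect: 0.5 × 20.26032 × (0.007)² = +0.0004964
ΔP/P ≈ -0.027265 + 0.0004964 = -0.026768 = -2.6768%.

-2.68%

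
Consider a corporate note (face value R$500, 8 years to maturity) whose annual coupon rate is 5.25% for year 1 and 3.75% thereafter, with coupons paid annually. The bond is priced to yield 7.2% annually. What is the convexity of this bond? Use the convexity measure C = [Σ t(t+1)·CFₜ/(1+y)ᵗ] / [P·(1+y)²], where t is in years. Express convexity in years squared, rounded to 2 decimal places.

50.71

With y = 0.072:
  t   CF        PV=CF/(1+0.072)^t    t·PV        t(t+1)·PV
  1        26.25        24.4869        24.4869          48.9739
  2        18.75        16.3159        32.6319          97.8956
  3        18.75        15.2201        45.6602         182.6410
  4        18.75        14.1978        56.7913         283.9567
  5        18.75        13.2442        66.2212         397.3275
  6        18.75        12.3547        74.1283         518.8978
  7        18.75        11.5249        80.6744         645.3953
  8       518.75       297.4403     2,379.5225      21,415.7024
  Σ                    404.7850     2,760.1168      23,590.7901
P = 404.7850.
Convexity = Σ t(t+1)·PV / [P·(1+y)²] = 23,590.7901 / (404.7850 × 1.149184) = 50.71408.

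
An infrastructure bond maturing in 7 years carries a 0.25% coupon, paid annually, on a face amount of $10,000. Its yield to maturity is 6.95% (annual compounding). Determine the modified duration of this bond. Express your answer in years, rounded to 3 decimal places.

Periodic yield y = 0.0695. First find Macaulay duration:
  t   CF        PV=CF/(1+0.0695)^t    t·PV
  1        25.00        23.3754        23.3754
  2        25.00        21.8564        43.7128
  3        25.00        20.4361        61.3082
  4        25.00        19.1081        76.4323
  5        25.00        17.8664        89.3318
  6        25.00        16.7053       100.2320
  7    10,025.00     6,263.5256    43,844.6794
  Σ                  6,382.8733    44,239.0720
P = 6,382.8733; Macaulay duration = 44,239.0720 / 6,382.8733 = 6.93090 years.
Modified duration = D_Mac / (1 + y) = 6.93090 / 1.0695 = 6.48051 years.

6.481 years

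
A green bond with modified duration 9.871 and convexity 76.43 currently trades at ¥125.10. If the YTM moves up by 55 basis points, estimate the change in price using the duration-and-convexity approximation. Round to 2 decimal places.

Duration effect: -D_mod·Δy = -9.871 × (+0.0055) = -0.0542905
Convexity effect: ½·C·(Δy)² = 0.5 × 76.43 × (0.0055)² = +0.00115600375
ΔP/P ≈ -0.0542905 + 0.00115600375 = -0.05313449625
ΔP ≈ 125.10 × (-0.05313449625) = -6.647125480875.

-¥6.65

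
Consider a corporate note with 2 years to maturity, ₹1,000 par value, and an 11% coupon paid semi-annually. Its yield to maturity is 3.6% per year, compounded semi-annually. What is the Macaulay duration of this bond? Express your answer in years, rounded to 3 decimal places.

Periodic yield y = 0.018. Discount each cash flow and weight by its period:
  t   CF        PV=CF/(1+0.018)^t    t·PV
  1        55.00        54.0275        54.0275
  2        55.00        53.0722       106.1444
  3        55.00        52.1338       156.4014
  4     1,055.00       982.3389     3,929.3556
  Σ                  1,141.5724     4,245.9290
Price P = Σ PV = 1,141.5724.
Macaulay duration = Σ(t·PV) / P = 4,245.9290 / 1,141.5724 = 3.71937 half-year periods.
In years: 3.71937 / 2 = 1.85968 years.

1.860 years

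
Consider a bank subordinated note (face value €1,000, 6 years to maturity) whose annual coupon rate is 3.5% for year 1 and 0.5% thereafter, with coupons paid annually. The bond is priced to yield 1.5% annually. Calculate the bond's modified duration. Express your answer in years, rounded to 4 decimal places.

5.6882 years

Periodic yield y = 0.015. First find Macaulay duration:
  t   CF        PV=CF/(1+0.015)^t    t·PV
  1        35.00        34.4828        34.4828
  2         5.00         4.8533         9.7066
  3         5.00         4.7816        14.3448
  4         5.00         4.7109        18.8437
  5         5.00         4.6413        23.2065
  6     1,005.00       919.1149     5,514.6894
  Σ                    972.5848     5,615.2737
P = 972.5848; Macaulay duration = 5,615.2737 / 972.5848 = 5.77356 years.
Modified duration = D_Mac / (1 + y) = 5.77356 / 1.015 = 5.68823 years.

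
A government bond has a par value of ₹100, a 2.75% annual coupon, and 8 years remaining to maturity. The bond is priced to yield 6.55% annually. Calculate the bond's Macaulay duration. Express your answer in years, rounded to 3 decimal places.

7.167 years

Periodic yield y = 0.0655. Discount each cash flow and weight by its year:
  t   CF        PV=CF/(1+0.0655)^t    t·PV
  1         2.75         2.5809         2.5809
  2         2.75         2.4223         4.8446
  3         2.75         2.2734         6.8201
  4         2.75         2.1336         8.5345
  5         2.75         2.0025        10.0123
  6         2.75         1.8794        11.2762
  7         2.75         1.7638        12.3469
  8       102.75        61.8521       494.8165
  Σ                     76.9080       551.2321
Price P = Σ PV = 76.9080.
Macaulay duration = Σ(t·PV) / P = 551.2321 / 76.9080 = 7.16742 years.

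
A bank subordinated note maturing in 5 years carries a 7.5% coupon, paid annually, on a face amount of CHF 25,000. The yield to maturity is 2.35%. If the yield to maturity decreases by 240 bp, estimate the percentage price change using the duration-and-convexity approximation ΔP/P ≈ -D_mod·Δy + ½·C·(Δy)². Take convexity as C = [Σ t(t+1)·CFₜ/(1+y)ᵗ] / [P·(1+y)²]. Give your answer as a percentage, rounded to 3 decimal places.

+11.069%

With y = 0.0235:
  t   CF        PV=CF/(1+0.0235)^t    t·PV        t(t+1)·PV
  1     1,875.00     1,831.9492     1,831.9492       3,663.8984
  2     1,875.00     1,789.8869     3,579.7737      10,739.3211
  3     1,875.00     1,748.7903     5,246.3708      20,985.4834
  4     1,875.00     1,708.6373     6,834.5492      34,172.7461
  5    26,875.00    23,928.1564   119,640.7818     717,844.6908
  Σ                 31,007.4200   137,133.4248     787,406.1397
P = 31,007.4200; D_Mac = 4.42260 yrs; D_mod = 4.32106 yrs; C = 24.24139.
Duration effect: -4.32106 × (-0.024) = +0.103705
Convexity effect: 0.5 × 24.24139 × (-0.024)² = +0.0069815
ΔP/P ≈ +0.103705 + 0.0069815 = +0.110687 = +11.0687%.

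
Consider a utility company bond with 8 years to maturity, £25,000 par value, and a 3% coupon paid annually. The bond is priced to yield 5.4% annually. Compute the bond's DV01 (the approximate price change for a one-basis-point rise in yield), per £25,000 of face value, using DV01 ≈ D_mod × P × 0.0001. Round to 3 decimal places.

£14.370

Periodic yield y = 0.054.
  t   CF        PV=CF/(1+0.054)^t    t·PV
  1       750.00       711.5750       711.5750
  2       750.00       675.1186     1,350.2371
  3       750.00       640.5299     1,921.5898
  4       750.00       607.7134     2,430.8536
  5       750.00       576.5782     2,882.8909
  6       750.00       547.0381     3,282.2288
  7       750.00       519.0115     3,633.0806
  8    25,750.00    16,906.4470   135,251.5757
  Σ                 21,184.0116   151,464.0315
P = 21,184.0116; D_Mac = 7.14992 yrs; D_mod = 6.78361 yrs.
DV01 ≈ 6.78361 × 21,184.0116 × 0.0001 = 14.370401.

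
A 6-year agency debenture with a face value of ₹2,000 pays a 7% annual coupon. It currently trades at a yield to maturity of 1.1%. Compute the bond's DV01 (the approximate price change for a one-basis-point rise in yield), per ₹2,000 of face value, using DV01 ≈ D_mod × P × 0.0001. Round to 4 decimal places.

Periodic yield y = 0.011.
  t   CF        PV=CF/(1+0.011)^t    t·PV
  1       140.00       138.4768       138.4768
  2       140.00       136.9701       273.9402
  3       140.00       135.4798       406.4394
  4       140.00       134.0057       536.0230
  5       140.00       132.5477       662.7386
  6     2,140.00     2,004.0421    12,024.2526
  Σ                  2,681.5222    14,041.8705
P = 2,681.5222; D_Mac = 5.23653 yrs; D_mod = 5.17955 yrs.
DV01 ≈ 5.17955 × 2,681.5222 × 0.0001 = 1.388909.

₹1.3889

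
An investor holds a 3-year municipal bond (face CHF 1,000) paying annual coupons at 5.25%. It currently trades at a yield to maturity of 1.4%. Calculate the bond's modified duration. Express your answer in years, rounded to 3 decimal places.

Periodic yield y = 0.014. First find Macaulay duration:
  t   CF        PV=CF/(1+0.014)^t    t·PV
  1        52.50        51.7751        51.7751
  2        52.50        51.0603       102.1206
  3     1,052.50     1,009.5045     3,028.5134
  Σ                  1,112.3399     3,182.4091
P = 1,112.3399; Macaulay duration = 3,182.4091 / 1,112.3399 = 2.86100 years.
Modified duration = D_Mac / (1 + y) = 2.86100 / 1.014 = 2.82150 years.

2.822 years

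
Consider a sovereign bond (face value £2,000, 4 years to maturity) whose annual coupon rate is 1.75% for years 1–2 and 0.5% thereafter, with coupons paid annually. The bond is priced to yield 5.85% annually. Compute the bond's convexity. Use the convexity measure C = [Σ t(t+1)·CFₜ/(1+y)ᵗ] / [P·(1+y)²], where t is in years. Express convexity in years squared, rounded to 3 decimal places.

17.264

With y = 0.0585:
  t   CF        PV=CF/(1+0.0585)^t    t·PV        t(t+1)·PV
  1        35.00        33.0657        33.0657          66.1313
  2        35.00        31.2382        62.4764         187.4293
  3        10.00         8.4319        25.2958         101.1833
  4     2,010.00     1,601.1522     6,404.6087      32,023.0434
  Σ                  1,673.8880     6,525.4466      32,377.7873
P = 1,673.8880.
Convexity = Σ t(t+1)·PV / [P·(1+y)²] = 32,377.7873 / (1,673.8880 × 1.120422) = 17.26391.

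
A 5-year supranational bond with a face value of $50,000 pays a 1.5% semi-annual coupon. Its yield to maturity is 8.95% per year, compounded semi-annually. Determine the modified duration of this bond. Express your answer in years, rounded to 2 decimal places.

4.59 years

Periodic yield y = 0.04475. First find Macaulay duration:
  t   CF        PV=CF/(1+0.04475)^t    t·PV
  1       375.00       358.9375       358.9375
  2       375.00       343.5631       687.1262
  3       375.00       328.8472       986.5416
  4       375.00       314.7616     1,259.0464
  5       375.00       301.2794     1,506.3968
  6       375.00       288.3746     1,730.2475
  7       375.00       276.0226     1,932.1581
  8       375.00       264.1996     2,113.5972
  9       375.00       252.8831     2,275.9481
  10   50,375.00    32,515.5617   325,155.6172
  Σ                 35,244.4304   338,005.6165
P = 35,244.4304; Macaulay duration = 338,005.6165 / 35,244.4304 = 9.59033 half-year periods = 4.79516 years.
Modified duration = D_Mac / (1 + y) = 4.79516 / 1.04475 = 4.58977 years.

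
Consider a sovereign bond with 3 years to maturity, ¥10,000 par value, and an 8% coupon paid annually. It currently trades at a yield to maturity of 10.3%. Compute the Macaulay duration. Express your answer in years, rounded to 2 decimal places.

2.78 years

Periodic yield y = 0.103. Discount each cash flow and weight by its year:
  t   CF        PV=CF/(1+0.103)^t    t·PV
  1       800.00       725.2947       725.2947
  2       800.00       657.5654     1,315.1308
  3    10,800.00     8,048.1714    24,144.5143
  Σ                  9,431.0315    26,184.9397
Price P = Σ PV = 9,431.0315.
Macaulay duration = Σ(t·PV) / P = 26,184.9397 / 9,431.0315 = 2.77647 years.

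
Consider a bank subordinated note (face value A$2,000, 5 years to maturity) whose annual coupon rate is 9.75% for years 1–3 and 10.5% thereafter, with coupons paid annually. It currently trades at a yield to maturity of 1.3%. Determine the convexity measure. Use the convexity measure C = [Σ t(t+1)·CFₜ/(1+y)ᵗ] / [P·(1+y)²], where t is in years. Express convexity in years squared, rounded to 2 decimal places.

With y = 0.013:
  t   CF        PV=CF/(1+0.013)^t    t·PV        t(t+1)·PV
  1       195.00       192.4975       192.4975         384.9951
  2       195.00       190.0272       380.0544       1,140.1631
  3       195.00       187.5885       562.7656       2,251.0623
  4       210.00       199.4259       797.7035       3,988.5176
  5     2,210.00     2,071.7867    10,358.9336      62,153.6019
  Σ                  2,841.3258    12,291.9546      69,918.3399
P = 2,841.3258.
Convexity = Σ t(t+1)·PV / [P·(1+y)²] = 69,918.3399 / (2,841.3258 × 1.026169) = 23.98011.

23.98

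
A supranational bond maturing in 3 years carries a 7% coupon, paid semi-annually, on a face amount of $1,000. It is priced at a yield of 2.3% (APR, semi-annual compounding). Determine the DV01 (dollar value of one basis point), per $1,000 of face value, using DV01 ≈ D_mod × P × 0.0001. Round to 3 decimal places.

Periodic yield y = 0.0115.
  t   CF        PV=CF/(1+0.0115)^t    t·PV
  1        35.00        34.6021        34.6021
  2        35.00        34.2087        68.4174
  3        35.00        33.8197       101.4592
  4        35.00        33.4352       133.7410
  5        35.00        33.0551       165.2756
  6     1,035.00       966.3735     5,798.2412
  Σ                  1,135.4944     6,301.7364
P = 1,135.4944; D_Mac = 5.54977 half-year periods = 2.77489 yrs; D_mod = 2.74334 yrs.
DV01 ≈ 2.74334 × 1,135.4944 × 0.0001 = 0.311505.

$0.312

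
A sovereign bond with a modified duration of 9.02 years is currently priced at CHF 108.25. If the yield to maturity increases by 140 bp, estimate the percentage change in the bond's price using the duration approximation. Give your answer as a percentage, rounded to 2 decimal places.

Duration approximation: ΔP/P ≈ -D_mod · Δy = -9.02 × (+0.014) = -0.126280.
As a percentage: -12.6280%.

-12.63%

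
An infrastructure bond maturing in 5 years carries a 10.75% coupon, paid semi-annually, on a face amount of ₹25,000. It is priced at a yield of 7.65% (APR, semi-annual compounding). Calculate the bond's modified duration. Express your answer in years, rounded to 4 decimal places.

Periodic yield y = 0.03825. First find Macaulay duration:
  t   CF        PV=CF/(1+0.03825)^t    t·PV
  1     1,343.75     1,294.2451     1,294.2451
  2     1,343.75     1,246.5640     2,493.1281
  3     1,343.75     1,200.6396     3,601.9188
  4     1,343.75     1,156.4070     4,625.6281
  5     1,343.75     1,113.8040     5,569.0201
  6     1,343.75     1,072.7705     6,436.6232
  7     1,343.75     1,033.2488     7,232.7414
  8     1,343.75       995.1830     7,961.4642
  9     1,343.75       958.5196     8,626.6768
  10   26,343.75    18,099.1508   180,991.5080
  Σ                 28,170.5326   228,832.9538
P = 28,170.5326; Macaulay duration = 228,832.9538 / 28,170.5326 = 8.12313 half-year periods = 4.06157 years.
Modified duration = D_Mac / (1 + y) = 4.06157 / 1.03825 = 3.91193 years.

3.9119 years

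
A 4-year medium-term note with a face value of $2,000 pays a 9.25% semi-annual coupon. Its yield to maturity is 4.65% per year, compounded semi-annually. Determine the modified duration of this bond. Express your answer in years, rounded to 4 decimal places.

Periodic yield y = 0.02325. First find Macaulay duration:
  t   CF        PV=CF/(1+0.02325)^t    t·PV
  1        92.50        90.3982        90.3982
  2        92.50        88.3442       176.6885
  3        92.50        86.3369       259.0107
  4        92.50        84.3752       337.5007
  5        92.50        82.4580       412.2902
  6        92.50        80.5844       483.5067
  7        92.50        78.7534       551.2740
  8     2,092.50     1,741.0508    13,928.4063
  Σ                  2,332.3013    16,239.0753
P = 2,332.3013; Macaulay duration = 16,239.0753 / 2,332.3013 = 6.96268 half-year periods = 3.48134 years.
Modified duration = D_Mac / (1 + y) = 3.48134 / 1.02325 = 3.40224 years.

3.4022 years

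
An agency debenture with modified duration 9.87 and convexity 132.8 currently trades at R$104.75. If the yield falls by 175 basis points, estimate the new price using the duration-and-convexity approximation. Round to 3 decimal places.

Duration effect: -D_mod·Δy = -9.87 × (-0.0175) = +0.172725
Convexity effect: ½·C·(Δy)² = 0.5 × 132.8 × (-0.0175)² = +0.0203350
ΔP/P ≈ +0.172725 + 0.0203350 = +0.193060
New price ≈ 104.75 × (1 + 0.193060) = 124.973035.

R$124.973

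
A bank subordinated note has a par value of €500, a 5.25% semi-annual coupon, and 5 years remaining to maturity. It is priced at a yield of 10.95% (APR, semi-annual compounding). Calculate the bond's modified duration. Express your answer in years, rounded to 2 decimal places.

4.15 years

Periodic yield y = 0.05475. First find Macaulay duration:
  t   CF        PV=CF/(1+0.05475)^t    t·PV
  1       13.125        12.4437        12.4437
  2       13.125        11.7978        23.5956
  3       13.125        11.1854        33.5561
  4       13.125        10.6048        42.4191
  5       13.125        10.0543        50.2715
  6       13.125         9.5324        57.1944
  7       13.125         9.0376        63.2631
  8       13.125         8.5685        68.5477
  9       13.125         8.1237        73.1132
  10     513.125       301.1118     3,011.1184
  Σ                    392.4599     3,435.5228
P = 392.4599; Macaulay duration = 3,435.5228 / 392.4599 = 8.75382 half-year periods = 4.37691 years.
Modified duration = D_Mac / (1 + y) = 4.37691 / 1.05475 = 4.14971 years.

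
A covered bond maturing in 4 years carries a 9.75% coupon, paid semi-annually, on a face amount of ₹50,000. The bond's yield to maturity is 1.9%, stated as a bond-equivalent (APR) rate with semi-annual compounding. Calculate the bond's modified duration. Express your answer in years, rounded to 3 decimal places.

3.457 years

Periodic yield y = 0.0095. First find Macaulay duration:
  t   CF        PV=CF/(1+0.0095)^t    t·PV
  1     2,437.50     2,414.5617     2,414.5617
  2     2,437.50     2,391.8392     4,783.6784
  3     2,437.50     2,369.3306     7,107.9917
  4     2,437.50     2,347.0337     9,388.1349
  5     2,437.50     2,324.9467    11,624.7337
  6     2,437.50     2,303.0676    13,818.4056
  7     2,437.50     2,281.3943    15,969.7604
  8    52,437.50    48,617.3622   388,938.8976
  Σ                 65,049.5360   454,046.1639
P = 65,049.5360; Macaulay duration = 454,046.1639 / 65,049.5360 = 6.98001 half-year periods = 3.49000 years.
Modified duration = D_Mac / (1 + y) = 3.49000 / 1.0095 = 3.45716 years.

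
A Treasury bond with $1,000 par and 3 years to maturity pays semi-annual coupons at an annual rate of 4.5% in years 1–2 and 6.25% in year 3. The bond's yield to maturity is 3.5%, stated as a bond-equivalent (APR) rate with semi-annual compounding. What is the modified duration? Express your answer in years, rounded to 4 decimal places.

2.7921 years

Periodic yield y = 0.0175. First find Macaulay duration:
  t   CF        PV=CF/(1+0.0175)^t    t·PV
  1        22.50        22.1130        22.1130
  2        22.50        21.7327        43.4654
  3        22.50        21.3589        64.0768
  4        22.50        20.9916        83.9663
  5        31.25        28.6535       143.2676
  6     1,031.25       929.3032     5,575.8195
  Σ                  1,044.1530     5,932.7085
P = 1,044.1530; Macaulay duration = 5,932.7085 / 1,044.1530 = 5.68184 half-year periods = 2.84092 years.
Modified duration = D_Mac / (1 + y) = 2.84092 / 1.0175 = 2.79206 years.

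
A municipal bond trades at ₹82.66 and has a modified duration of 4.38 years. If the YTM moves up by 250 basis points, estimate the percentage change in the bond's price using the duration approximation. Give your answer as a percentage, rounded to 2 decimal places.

Duration approximation: ΔP/P ≈ -D_mod · Δy = -4.38 × (+0.025) = -0.109500.
As a percentage: -10.9500%.

-10.95%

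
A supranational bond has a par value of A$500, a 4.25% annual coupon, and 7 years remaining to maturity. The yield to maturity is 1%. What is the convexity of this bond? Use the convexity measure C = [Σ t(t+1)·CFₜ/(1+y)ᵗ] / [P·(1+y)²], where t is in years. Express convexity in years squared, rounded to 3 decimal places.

With y = 0.01:
  t   CF        PV=CF/(1+0.01)^t    t·PV        t(t+1)·PV
  1        21.25        21.0396        21.0396          42.0792
  2        21.25        20.8313        41.6626         124.9877
  3        21.25        20.6250        61.8751         247.5005
  4        21.25        20.4208        81.6833         408.4166
  5        21.25        20.2186       101.0932         606.5594
  6        21.25        20.0185       120.1108         840.7754
  7       521.25       486.1793     3,403.2550      27,226.0400
  Σ                    609.3332     3,830.7196      29,496.3589
P = 609.3332.
Convexity = Σ t(t+1)·PV / [P·(1+y)²] = 29,496.3589 / (609.3332 × 1.020100) = 47.45378.

47.454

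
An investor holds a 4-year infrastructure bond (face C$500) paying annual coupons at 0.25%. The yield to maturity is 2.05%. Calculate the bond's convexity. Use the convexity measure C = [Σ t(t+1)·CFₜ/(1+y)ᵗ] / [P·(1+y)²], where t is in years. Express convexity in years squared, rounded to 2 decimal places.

With y = 0.0205:
  t   CF        PV=CF/(1+0.0205)^t    t·PV        t(t+1)·PV
  1         1.25         1.2249         1.2249           2.4498
  2         1.25         1.2003         2.4006           7.2017
  3         1.25         1.1762         3.5285          14.1141
  4       501.25       462.1706     1,848.6825       9,243.4127
  Σ                    465.7720     1,855.8365       9,267.1783
P = 465.7720.
Convexity = Σ t(t+1)·PV / [P·(1+y)²] = 9,267.1783 / (465.7720 × 1.041420) = 19.10505.

19.11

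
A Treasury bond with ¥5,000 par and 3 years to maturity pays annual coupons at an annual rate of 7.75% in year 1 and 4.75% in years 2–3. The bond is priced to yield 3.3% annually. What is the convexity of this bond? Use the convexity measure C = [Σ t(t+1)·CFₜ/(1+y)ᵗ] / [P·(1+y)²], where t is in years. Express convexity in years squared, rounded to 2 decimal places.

10.35

With y = 0.033:
  t   CF        PV=CF/(1+0.033)^t    t·PV        t(t+1)·PV
  1       387.50       375.1210       375.1210         750.2420
  2       237.50       222.5681       445.1363       1,335.4088
  3     5,237.50     4,751.4162    14,254.2485      57,016.9940
  Σ                  5,349.1053    15,074.5058      59,102.6448
P = 5,349.1053.
Convexity = Σ t(t+1)·PV / [P·(1+y)²] = 59,102.6448 / (5,349.1053 × 1.067089) = 10.35440.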